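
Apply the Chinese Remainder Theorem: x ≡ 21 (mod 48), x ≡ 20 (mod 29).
165

Using Chinese Remainder Theorem:
M = 48 × 29 = 1392
M1 = 29, M2 = 48
y1 = 29^(-1) mod 48 = 5
y2 = 48^(-1) mod 29 = 26
x = (21×29×5 + 20×48×26) mod 1392 = 165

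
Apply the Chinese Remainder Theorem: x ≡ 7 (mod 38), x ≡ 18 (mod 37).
425

Using Chinese Remainder Theorem:
M = 38 × 37 = 1406
M1 = 37, M2 = 38
y1 = 37^(-1) mod 38 = 37
y2 = 38^(-1) mod 37 = 1
x = (7×37×37 + 18×38×1) mod 1406 = 425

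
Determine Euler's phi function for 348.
112

348 = 2^2 × 3 × 29
φ(n) = n × ∏(1 - 1/p) for each prime p dividing n
φ(348) = 348 × (1 - 1/2) × (1 - 1/3) × (1 - 1/29) = 112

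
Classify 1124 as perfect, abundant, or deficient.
deficient

Proper divisors of 1124: sum = 1 + 2 + 4 + 281 + 562 = 850
Since 850 < 1124, 1124 is deficient.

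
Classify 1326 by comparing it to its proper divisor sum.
abundant

Proper divisors of 1326: sum = 1 + 2 + 3 + 6 + 13 + 17 + 26 + 34 + 39 + 51 + 78 + 102 + 221 + 442 + 663 = 1698
Since 1698 > 1326, 1326 is abundant.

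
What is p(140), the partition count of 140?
15065878135

p(n) counts ways to write n as a sum of positive integers (order ignored).
Euler's pentagonal recurrence: p(k) = p(k-1) + p(k-2) - p(k-5) - p(k-7) + p(k-12) + p(k-15) - ... (offsets j(3j∓1)/2, signs ++--, p(0)=1, p(<0)=0).
DP table for k = 0..139: p(0)=1, p(1)=1, p(2)=2, p(3)=3, p(4)=5, p(5)=7, p(6)=11, p(7)=15, p(8)=22, p(9)=30, p(10)=42, p(11)=56, p(12)=77, p(13)=101, p(14)=135, p(15)=176, p(16)=231, p(17)=297, p(18)=385, p(19)=490, p(20)=627, p(21)=792, p(22)=1002, p(23)=1255, p(24)=1575, p(25)=1958, p(26)=2436, p(27)=3010, p(28)=3718, p(29)=4565, p(30)=5604, p(31)=6842, p(32)=8349, p(33)=10143, p(34)=12310, p(35)=14883, p(36)=17977, p(37)=21637, p(38)=26015, p(39)=31185, p(40)=37338, p(41)=44583, p(42)=53174, p(43)=63261, p(44)=75175, p(45)=89134, p(46)=105558, p(47)=124754, p(48)=147273, p(49)=173525, p(50)=204226, p(51)=239943, p(52)=281589, p(53)=329931, p(54)=386155, p(55)=451276, p(56)=526823, p(57)=614154, p(58)=715220, p(59)=831820, p(60)=966467, p(61)=1121505, p(62)=1300156, p(63)=1505499, p(64)=1741630, p(65)=2012558, p(66)=2323520, p(67)=2679689, p(68)=3087735, p(69)=3554345, p(70)=4087968, p(71)=4697205, p(72)=5392783, p(73)=6185689, p(74)=7089500, p(75)=8118264, p(76)=9289091, p(77)=10619863, p(78)=12132164, p(79)=13848650, p(80)=15796476, p(81)=18004327, p(82)=20506255, p(83)=23338469, p(84)=26543660, p(85)=30167357, p(86)=34262962, p(87)=38887673, p(88)=44108109, p(89)=49995925, p(90)=56634173, p(91)=64112359, p(92)=72533807, p(93)=82010177, p(94)=92669720, p(95)=104651419, p(96)=118114304, p(97)=133230930, p(98)=150198136, p(99)=169229875, p(100)=190569292, p(101)=214481126, p(102)=241265379, p(103)=271248950, p(104)=304801365, p(105)=342325709, p(106)=384276336, p(107)=431149389, p(108)=483502844, p(109)=541946240, p(110)=607163746, p(111)=679903203, p(112)=761002156, p(113)=851376628, p(114)=952050665, p(115)=1064144451, p(116)=1188908248, p(117)=1327710076, p(118)=1482074143, p(119)=1653668665, p(120)=1844349560, p(121)=2056148051, p(122)=2291320912, p(123)=2552338241, p(124)=2841940500, p(125)=3163127352, p(126)=3519222692, p(127)=3913864295, p(128)=4351078600, p(129)=4835271870, p(130)=5371315400, p(131)=5964539504, p(132)=6620830889, p(133)=7346629512, p(134)=8149040695, p(135)=9035836076, p(136)=10015581680, p(137)=11097645016, p(138)=12292341831, p(139)=13610949895.
Final step: p(140) = p(139) + p(138) - p(135) - p(133) + p(128) + p(125) - p(118) - p(114) + p(105) + p(100) - p(89) - p(83) + p(70) + p(63) - p(48) - p(40) + p(23) + p(14)
= 13610949895 + 12292341831 - 9035836076 - 7346629512 + 4351078600 + 3163127352 - 1482074143 - 952050665 + 342325709 + 190569292 - 49995925 - 23338469 + 4087968 + 1505499 - 147273 - 37338 + 1255 + 135
= 15065878135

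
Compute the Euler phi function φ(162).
54

162 = 2 × 3^4
φ(n) = n × ∏(1 - 1/p) for each prime p dividing n
φ(162) = 162 × (1 - 1/2) × (1 - 1/3) = 54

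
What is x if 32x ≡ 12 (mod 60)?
x ≡ 6 (mod 15)

gcd(32, 60) = 4, which divides 12, so solutions exist.
Divide through by 4: 8x ≡ 3 (mod 15).
Find 8^(-1) mod 15 by the extended Euclidean algorithm:
15 = 1 × 8 + 7  ⟹  7 = (1)·15 + (-1)·8
8 = 1 × 7 + 1  ⟹  1 = (-1)·15 + (2)·8
So (2)·8 ≡ 1 (mod 15), i.e. 8^(-1) ≡ 2 (mod 15).
x ≡ 2 × 3 = 6 ≡ 6 (mod 15).
Check: 32 × 6 = 192 ≡ 12 (mod 60).
x ≡ 6 (mod 15), giving 4 solutions mod 60.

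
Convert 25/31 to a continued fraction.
[0; 1, 4, 6]

Euclidean algorithm steps:
25 = 0 × 31 + 25
31 = 1 × 25 + 6
25 = 4 × 6 + 1
6 = 6 × 1 + 0
Continued fraction: [0; 1, 4, 6]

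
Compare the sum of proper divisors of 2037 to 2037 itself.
deficient

Proper divisors of 2037: sum = 1 + 3 + 7 + 21 + 97 + 291 + 679 = 1099
Since 1099 < 2037, 2037 is deficient.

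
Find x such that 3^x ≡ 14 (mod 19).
13

Baby-step giant-step with step n = ⌈√19⌉ = 5.
Baby steps 3^j mod 19 (j:value) for j=0..4: 0:1, 1:3, 2:9, 3:8, 4:5.
Giant-step multiplier: 3^(-5) ≡ 3^(18-5) = 3^13 ≡ 14 (mod 19).
Giant steps γ_i = 14·14^i mod 19: γ_0=14, γ_1=6, γ_2=8 (in table at j=3).
x = i·n + j = 2·5 + 3 = 13.
Check: 3^13 ≡ 14 (mod 19).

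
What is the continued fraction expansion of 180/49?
[3; 1, 2, 16]

Euclidean algorithm steps:
180 = 3 × 49 + 33
49 = 1 × 33 + 16
33 = 2 × 16 + 1
16 = 16 × 1 + 0
Continued fraction: [3; 1, 2, 16]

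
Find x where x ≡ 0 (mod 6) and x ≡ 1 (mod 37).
186

Using Chinese Remainder Theorem:
M = 6 × 37 = 222
M1 = 37, M2 = 6
y1 = 37^(-1) mod 6 = 1
y2 = 6^(-1) mod 37 = 31
x = (0×37×1 + 1×6×31) mod 222 = 186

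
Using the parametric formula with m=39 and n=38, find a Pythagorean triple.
(77, 2964, 2965)

Euclid's formula: a = m² - n², b = 2mn, c = m² + n²
m = 39, n = 38
a = 39² - 38² = 1521 - 1444 = 77
b = 2 × 39 × 38 = 2964
c = 39² + 38² = 1521 + 1444 = 2965
Verification: 77² + 2964² = 5929 + 8785296 = 8791225 = 2965² ✓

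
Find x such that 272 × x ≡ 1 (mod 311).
303

gcd(272, 311) = 1, so the inverse exists.
Extended Euclidean algorithm on (311, 272):
311 = 1 × 272 + 39  ⟹  39 = (1)·311 + (-1)·272
272 = 6 × 39 + 38  ⟹  38 = (-6)·311 + (7)·272
39 = 1 × 38 + 1  ⟹  1 = (7)·311 + (-8)·272
So (-8)·272 ≡ 1 (mod 311), i.e. 272^(-1) ≡ -8 ≡ 303 (mod 311).
Check: 272 × 303 = 82416 ≡ 1 (mod 311)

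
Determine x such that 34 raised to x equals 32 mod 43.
15

Baby-step giant-step with step n = ⌈√43⌉ = 7.
Baby steps 34^j mod 43 (j:value) for j=0..6: 0:1, 1:34, 2:38, 3:2, 4:25, 5:33, 6:4.
Giant-step multiplier: 34^(-7) ≡ 34^(42-7) = 34^35 ≡ 37 (mod 43).
Giant steps γ_i = 32·37^i mod 43: γ_0=32, γ_1=23, γ_2=34 (in table at j=1).
x = i·n + j = 2·7 + 1 = 15.
Check: 34^15 ≡ 32 (mod 43).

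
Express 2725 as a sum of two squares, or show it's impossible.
15² + 50² (a=15, b=50)

Factorization: 2725 = 5^2 × 109
By Fermat: n is sum of two squares iff every prime p ≡ 3 (mod 4) appears to even power.
All primes ≡ 3 (mod 4) appear to even power.
Search a = 0, 1, 2, … for 2725 - a² a perfect square: first hit at a = 15: 2725 - 225 = 2500 = 50².
2725 = 15² + 50² = 225 + 2500 ✓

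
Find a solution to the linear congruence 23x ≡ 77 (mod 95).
x ≡ 24 (mod 95)

gcd(23, 95) = 1, which divides 77, so solutions exist.
Find 23^(-1) mod 95 by the extended Euclidean algorithm:
95 = 4 × 23 + 3  ⟹  3 = (1)·95 + (-4)·23
23 = 7 × 3 + 2  ⟹  2 = (-7)·95 + (29)·23
3 = 1 × 2 + 1  ⟹  1 = (8)·95 + (-33)·23
So (-33)·23 ≡ 1 (mod 95), i.e. 23^(-1) ≡ -33 ≡ 62 (mod 95).
x ≡ 62 × 77 = 4774 ≡ 24 (mod 95).
Check: 23 × 24 = 552 ≡ 77 (mod 95).
Unique solution: x ≡ 24 (mod 95)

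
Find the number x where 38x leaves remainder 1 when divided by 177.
14

gcd(38, 177) = 1, so the inverse exists.
Extended Euclidean algorithm on (177, 38):
177 = 4 × 38 + 25  ⟹  25 = (1)·177 + (-4)·38
38 = 1 × 25 + 13  ⟹  13 = (-1)·177 + (5)·38
25 = 1 × 13 + 12  ⟹  12 = (2)·177 + (-9)·38
13 = 1 × 12 + 1  ⟹  1 = (-3)·177 + (14)·38
So (14)·38 ≡ 1 (mod 177), i.e. 38^(-1) ≡ 14 (mod 177).
Check: 38 × 14 = 532 ≡ 1 (mod 177)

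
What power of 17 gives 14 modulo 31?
16

Baby-step giant-step with step n = ⌈√31⌉ = 6.
Baby steps 17^j mod 31 (j:value) for j=0..5: 0:1, 1:17, 2:10, 3:15, 4:7, 5:26.
Giant-step multiplier: 17^(-6) ≡ 17^(30-6) = 17^24 ≡ 4 (mod 31).
Giant steps γ_i = 14·4^i mod 31: γ_0=14, γ_1=25, γ_2=7 (in table at j=4).
x = i·n + j = 2·6 + 4 = 16.
Check: 17^16 ≡ 14 (mod 31).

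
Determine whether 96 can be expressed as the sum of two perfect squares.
Not possible

Factorization: 96 = 2^5 × 3
By Fermat: n is sum of two squares iff every prime p ≡ 3 (mod 4) appears to even power.
Prime(s) ≡ 3 (mod 4) with odd exponent: [(3, 1)]
Therefore 96 cannot be expressed as a² + b².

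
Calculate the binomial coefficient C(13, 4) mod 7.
1

Using Lucas' theorem:
Write n=13 and k=4 in base 7:
n in base 7: [1, 6]
k in base 7: [0, 4]
C(13,4) mod 7 = ∏ C(n_i, k_i) mod 7
Digit binomials (mod 7): C(1,0) = 1; C(6,4) = 15 ≡ 1
Product: 1 × 1 = 1 ≡ 1 (mod 7)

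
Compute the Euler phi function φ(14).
6

14 = 2 × 7
φ(n) = n × ∏(1 - 1/p) for each prime p dividing n
φ(14) = 14 × (1 - 1/2) × (1 - 1/7) = 6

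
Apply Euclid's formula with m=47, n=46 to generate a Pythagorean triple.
(93, 4324, 4325)

Euclid's formula: a = m² - n², b = 2mn, c = m² + n²
m = 47, n = 46
a = 47² - 46² = 2209 - 2116 = 93
b = 2 × 47 × 46 = 4324
c = 47² + 46² = 2209 + 2116 = 4325
Verification: 93² + 4324² = 8649 + 18696976 = 18705625 = 4325² ✓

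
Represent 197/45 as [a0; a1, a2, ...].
[4; 2, 1, 1, 1, 5]

Euclidean algorithm steps:
197 = 4 × 45 + 17
45 = 2 × 17 + 11
17 = 1 × 11 + 6
11 = 1 × 6 + 5
6 = 1 × 5 + 1
5 = 5 × 1 + 0
Continued fraction: [4; 2, 1, 1, 1, 5]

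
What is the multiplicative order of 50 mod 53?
52

53 is prime, so ord(50) divides φ(53) = 52.
Divisors of 52: 1, 2, 4, 13, 26, 52.
Repeated squaring: 50^1 ≡ 50, 50^2 ≡ 9, 50^4 ≡ 28, 50^8 ≡ 42, 50^16 ≡ 15, 50^32 ≡ 13 (mod 53).
Test 50^d mod 53 for each divisor d in increasing order:
50^1 ≡ 50
50^2 ≡ 9
50^4 ≡ 28
50^13 = 50^8·50^4·50^1 ≡ 23
50^26 = 50^16·50^8·50^2 ≡ 52
50^52 = 50^32·50^16·50^4 ≡ 1  ← first divisor giving 1
The order is 52.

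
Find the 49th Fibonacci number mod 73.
19

Matrix identity: Q^n = [[F_(n+1), F_n], [F_n, F_(n-1)]] with Q = [[1,1],[1,0]].
n = 49 = 110001₂. Square-and-multiply, entries mod 73:
Q^1 = [[1,1],[1,0]]
Q^3 = (Q^1)²·Q = [[3,2],[2,1]]
Q^6 = (Q^3)² = [[13,8],[8,5]]
Q^12 = (Q^6)² = [[14,71],[71,16]]
Q^24 = (Q^12)² = [[54,13],[13,41]]
Q^49 = (Q^24)²·Q = [[13,19],[19,67]]
F_49 mod 73 = Q^49[0][1] = 19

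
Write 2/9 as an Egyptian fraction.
1/5 + 1/45

Greedy algorithm:
2/9: ceiling(9/2) = 5, use 1/5
1/45: ceiling(45/1) = 45, use 1/45
Result: 2/9 = 1/5 + 1/45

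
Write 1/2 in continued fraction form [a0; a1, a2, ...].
[0; 2]

Euclidean algorithm steps:
1 = 0 × 2 + 1
2 = 2 × 1 + 0
Continued fraction: [0; 2]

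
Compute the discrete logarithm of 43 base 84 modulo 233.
215

Baby-step giant-step with step n = ⌈√233⌉ = 16.
Baby steps 84^j mod 233 (j:value) for j=0..15: 0:1, 1:84, 2:66, 3:185, 4:162, 5:94, 6:207, 7:146, 8:148, 9:83, 10:215, 11:119, 12:210, 13:165, 14:113, 15:172.
Giant-step multiplier: 84^(-16) ≡ 84^(232-16) = 84^216 ≡ 117 (mod 233).
Giant steps γ_i = 43·117^i mod 233: γ_0=43, γ_1=138, γ_2=69, γ_3=151, γ_4=192, γ_5=96, γ_6=48, γ_7=24, γ_8=12, γ_9=6, γ_10=3, γ_11=118, γ_12=59, γ_13=146 (in table at j=7).
x = i·n + j = 13·16 + 7 = 215.
Check: 84^215 ≡ 43 (mod 233).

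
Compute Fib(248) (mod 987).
966

Matrix identity: Q^n = [[F_(n+1), F_n], [F_n, F_(n-1)]] with Q = [[1,1],[1,0]].
n = 248 = 11111000₂. Square-and-multiply, entries mod 987:
Q^1 = [[1,1],[1,0]]
Q^3 = (Q^1)²·Q = [[3,2],[2,1]]
Q^7 = (Q^3)²·Q = [[21,13],[13,8]]
Q^15 = (Q^7)²·Q = [[0,610],[610,377]]
Q^31 = (Q^15)²·Q = [[0,1],[1,986]]
Q^62 = (Q^31)² = [[1,986],[986,2]]
Q^124 = (Q^62)² = [[2,984],[984,5]]
Q^248 = (Q^124)² = [[13,966],[966,34]]
F_248 mod 987 = Q^248[0][1] = 966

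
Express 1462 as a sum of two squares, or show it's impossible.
Not possible

Factorization: 1462 = 2 × 17 × 43
By Fermat: n is sum of two squares iff every prime p ≡ 3 (mod 4) appears to even power.
Prime(s) ≡ 3 (mod 4) with odd exponent: [(43, 1)]
Therefore 1462 cannot be expressed as a² + b².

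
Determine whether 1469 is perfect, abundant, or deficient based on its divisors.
deficient

Proper divisors of 1469: sum = 1 + 13 + 113 = 127
Since 127 < 1469, 1469 is deficient.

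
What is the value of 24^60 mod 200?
176

Repeated squaring. Binary of 60 = 111100.
24^1 ≡ 24 (mod 200); 24^2 ≡ 176 (mod 200); 24^4 ≡ 176 (mod 200); 24^8 ≡ 176 (mod 200); 24^16 ≡ 176 (mod 200); 24^32 ≡ 176 (mod 200)
24^60 = 24^4 × 24^8 × 24^16 × 24^32 ≡ 176 (mod 200)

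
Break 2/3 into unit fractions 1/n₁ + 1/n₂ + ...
1/2 + 1/6

Greedy algorithm:
2/3: ceiling(3/2) = 2, use 1/2
1/6: ceiling(6/1) = 6, use 1/6
Result: 2/3 = 1/2 + 1/6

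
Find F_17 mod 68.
33

Matrix identity: Q^n = [[F_(n+1), F_n], [F_n, F_(n-1)]] with Q = [[1,1],[1,0]].
n = 17 = 10001₂. Square-and-multiply, entries mod 68:
Q^1 = [[1,1],[1,0]]
Q^2 = (Q^1)² = [[2,1],[1,1]]
Q^4 = (Q^2)² = [[5,3],[3,2]]
Q^8 = (Q^4)² = [[34,21],[21,13]]
Q^17 = (Q^8)²·Q = [[0,33],[33,35]]
F_17 mod 68 = Q^17[0][1] = 33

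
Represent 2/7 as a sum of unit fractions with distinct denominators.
1/4 + 1/28

Greedy algorithm:
2/7: ceiling(7/2) = 4, use 1/4
1/28: ceiling(28/1) = 28, use 1/28
Result: 2/7 = 1/4 + 1/28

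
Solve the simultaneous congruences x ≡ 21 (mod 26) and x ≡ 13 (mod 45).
463

Using Chinese Remainder Theorem:
M = 26 × 45 = 1170
M1 = 45, M2 = 26
y1 = 45^(-1) mod 26 = 11
y2 = 26^(-1) mod 45 = 26
x = (21×45×11 + 13×26×26) mod 1170 = 463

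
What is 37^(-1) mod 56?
53

gcd(37, 56) = 1, so the inverse exists.
Extended Euclidean algorithm on (56, 37):
56 = 1 × 37 + 19  ⟹  19 = (1)·56 + (-1)·37
37 = 1 × 19 + 18  ⟹  18 = (-1)·56 + (2)·37
19 = 1 × 18 + 1  ⟹  1 = (2)·56 + (-3)·37
So (-3)·37 ≡ 1 (mod 56), i.e. 37^(-1) ≡ -3 ≡ 53 (mod 56).
Check: 37 × 53 = 1961 ≡ 1 (mod 56)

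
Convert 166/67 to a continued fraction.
[2; 2, 10, 1, 2]

Euclidean algorithm steps:
166 = 2 × 67 + 32
67 = 2 × 32 + 3
32 = 10 × 3 + 2
3 = 1 × 2 + 1
2 = 2 × 1 + 0
Continued fraction: [2; 2, 10, 1, 2]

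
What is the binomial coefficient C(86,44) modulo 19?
6

Using Lucas' theorem:
Write n=86 and k=44 in base 19:
n in base 19: [4, 10]
k in base 19: [2, 6]
C(86,44) mod 19 = ∏ C(n_i, k_i) mod 19
Digit binomials (mod 19): C(4,2) = 6; C(10,6) = 210 ≡ 1
Product: 6 × 1 = 6 ≡ 6 (mod 19)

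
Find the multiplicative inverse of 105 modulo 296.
265

gcd(105, 296) = 1, so the inverse exists.
Extended Euclidean algorithm on (296, 105):
296 = 2 × 105 + 86  ⟹  86 = (1)·296 + (-2)·105
105 = 1 × 86 + 19  ⟹  19 = (-1)·296 + (3)·105
86 = 4 × 19 + 10  ⟹  10 = (5)·296 + (-14)·105
19 = 1 × 10 + 9  ⟹  9 = (-6)·296 + (17)·105
10 = 1 × 9 + 1  ⟹  1 = (11)·296 + (-31)·105
So (-31)·105 ≡ 1 (mod 296), i.e. 105^(-1) ≡ -31 ≡ 265 (mod 296).
Check: 105 × 265 = 27825 ≡ 1 (mod 296)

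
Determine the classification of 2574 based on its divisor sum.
abundant

Proper divisors of 2574: sum = 1 + 2 + 3 + 6 + 9 + 11 + 13 + 18 + ... + 286 + 429 + 858 + 1287 (23 divisors) = 3978
Since 3978 > 2574, 2574 is abundant.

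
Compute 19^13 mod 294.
19

Repeated squaring. Binary of 13 = 1101.
19^1 ≡ 19 (mod 294); 19^2 ≡ 67 (mod 294); 19^4 ≡ 79 (mod 294); 19^8 ≡ 67 (mod 294)
19^13 = 19^1 × 19^4 × 19^8 ≡ 19 (mod 294)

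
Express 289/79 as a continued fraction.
[3; 1, 1, 1, 12, 2]

Euclidean algorithm steps:
289 = 3 × 79 + 52
79 = 1 × 52 + 27
52 = 1 × 27 + 25
27 = 1 × 25 + 2
25 = 12 × 2 + 1
2 = 2 × 1 + 0
Continued fraction: [3; 1, 1, 1, 12, 2]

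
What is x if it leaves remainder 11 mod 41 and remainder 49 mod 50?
749

Using Chinese Remainder Theorem:
M = 41 × 50 = 2050
M1 = 50, M2 = 41
y1 = 50^(-1) mod 41 = 32
y2 = 41^(-1) mod 50 = 11
x = (11×50×32 + 49×41×11) mod 2050 = 749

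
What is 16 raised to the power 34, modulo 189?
79

Repeated squaring. Binary of 34 = 100010.
16^1 ≡ 16 (mod 189); 16^2 ≡ 67 (mod 189); 16^4 ≡ 142 (mod 189); 16^8 ≡ 130 (mod 189); 16^16 ≡ 79 (mod 189); 16^32 ≡ 4 (mod 189)
16^34 = 16^2 × 16^32 ≡ 79 (mod 189)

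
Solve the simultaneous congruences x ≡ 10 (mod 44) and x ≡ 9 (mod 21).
450

Using Chinese Remainder Theorem:
M = 44 × 21 = 924
M1 = 21, M2 = 44
y1 = 21^(-1) mod 44 = 21
y2 = 44^(-1) mod 21 = 11
x = (10×21×21 + 9×44×11) mod 924 = 450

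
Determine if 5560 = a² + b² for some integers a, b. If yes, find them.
Not possible

Factorization: 5560 = 2^3 × 5 × 139
By Fermat: n is sum of two squares iff every prime p ≡ 3 (mod 4) appears to even power.
Prime(s) ≡ 3 (mod 4) with odd exponent: [(139, 1)]
Therefore 5560 cannot be expressed as a² + b².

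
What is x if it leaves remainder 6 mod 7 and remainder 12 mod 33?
111

Using Chinese Remainder Theorem:
M = 7 × 33 = 231
M1 = 33, M2 = 7
y1 = 33^(-1) mod 7 = 3
y2 = 7^(-1) mod 33 = 19
x = (6×33×3 + 12×7×19) mod 231 = 111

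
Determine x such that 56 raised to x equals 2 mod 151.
10

Baby-step giant-step with step n = ⌈√151⌉ = 13.
Baby steps 56^j mod 151 (j:value) for j=0..12: 0:1, 1:56, 2:116, 3:3, 4:17, 5:46, 6:9, 7:51, 8:138, 9:27, 10:2, 11:112, 12:81.
h = 2 is already in the table at j=10, so x = 10.
Check: 56^10 ≡ 2 (mod 151).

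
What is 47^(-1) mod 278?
71

gcd(47, 278) = 1, so the inverse exists.
Extended Euclidean algorithm on (278, 47):
278 = 5 × 47 + 43  ⟹  43 = (1)·278 + (-5)·47
47 = 1 × 43 + 4  ⟹  4 = (-1)·278 + (6)·47
43 = 10 × 4 + 3  ⟹  3 = (11)·278 + (-65)·47
4 = 1 × 3 + 1  ⟹  1 = (-12)·278 + (71)·47
So (71)·47 ≡ 1 (mod 278), i.e. 47^(-1) ≡ 71 (mod 278).
Check: 47 × 71 = 3337 ≡ 1 (mod 278)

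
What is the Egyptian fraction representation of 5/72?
1/15 + 1/360

Greedy algorithm:
5/72: ceiling(72/5) = 15, use 1/15
1/360: ceiling(360/1) = 360, use 1/360
Result: 5/72 = 1/15 + 1/360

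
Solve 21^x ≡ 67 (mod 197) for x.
51

Baby-step giant-step with step n = ⌈√197⌉ = 15.
Baby steps 21^j mod 197 (j:value) for j=0..14: 0:1, 1:21, 2:47, 3:2, 4:42, 5:94, 6:4, 7:84, 8:188, 9:8, 10:168, 11:179, 12:16, 13:139, 14:161.
Giant-step multiplier: 21^(-15) ≡ 21^(196-15) = 21^181 ≡ 117 (mod 197).
Giant steps γ_i = 67·117^i mod 197: γ_0=67, γ_1=156, γ_2=128, γ_3=4 (in table at j=6).
x = i·n + j = 3·15 + 6 = 51.
Check: 21^51 ≡ 67 (mod 197).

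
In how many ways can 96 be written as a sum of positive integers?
118114304

p(n) counts ways to write n as a sum of positive integers (order ignored).
Euler's pentagonal recurrence: p(k) = p(k-1) + p(k-2) - p(k-5) - p(k-7) + p(k-12) + p(k-15) - ... (offsets j(3j∓1)/2, signs ++--, p(0)=1, p(<0)=0).
DP table for k = 0..95: p(0)=1, p(1)=1, p(2)=2, p(3)=3, p(4)=5, p(5)=7, p(6)=11, p(7)=15, p(8)=22, p(9)=30, p(10)=42, p(11)=56, p(12)=77, p(13)=101, p(14)=135, p(15)=176, p(16)=231, p(17)=297, p(18)=385, p(19)=490, p(20)=627, p(21)=792, p(22)=1002, p(23)=1255, p(24)=1575, p(25)=1958, p(26)=2436, p(27)=3010, p(28)=3718, p(29)=4565, p(30)=5604, p(31)=6842, p(32)=8349, p(33)=10143, p(34)=12310, p(35)=14883, p(36)=17977, p(37)=21637, p(38)=26015, p(39)=31185, p(40)=37338, p(41)=44583, p(42)=53174, p(43)=63261, p(44)=75175, p(45)=89134, p(46)=105558, p(47)=124754, p(48)=147273, p(49)=173525, p(50)=204226, p(51)=239943, p(52)=281589, p(53)=329931, p(54)=386155, p(55)=451276, p(56)=526823, p(57)=614154, p(58)=715220, p(59)=831820, p(60)=966467, p(61)=1121505, p(62)=1300156, p(63)=1505499, p(64)=1741630, p(65)=2012558, p(66)=2323520, p(67)=2679689, p(68)=3087735, p(69)=3554345, p(70)=4087968, p(71)=4697205, p(72)=5392783, p(73)=6185689, p(74)=7089500, p(75)=8118264, p(76)=9289091, p(77)=10619863, p(78)=12132164, p(79)=13848650, p(80)=15796476, p(81)=18004327, p(82)=20506255, p(83)=23338469, p(84)=26543660, p(85)=30167357, p(86)=34262962, p(87)=38887673, p(88)=44108109, p(89)=49995925, p(90)=56634173, p(91)=64112359, p(92)=72533807, p(93)=82010177, p(94)=92669720, p(95)=104651419.
Final step: p(96) = p(95) + p(94) - p(91) - p(89) + p(84) + p(81) - p(74) - p(70) + p(61) + p(56) - p(45) - p(39) + p(26) + p(19) - p(4)
= 104651419 + 92669720 - 64112359 - 49995925 + 26543660 + 18004327 - 7089500 - 4087968 + 1121505 + 526823 - 89134 - 31185 + 2436 + 490 - 5
= 118114304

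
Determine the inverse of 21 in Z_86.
41

gcd(21, 86) = 1, so the inverse exists.
Extended Euclidean algorithm on (86, 21):
86 = 4 × 21 + 2  ⟹  2 = (1)·86 + (-4)·21
21 = 10 × 2 + 1  ⟹  1 = (-10)·86 + (41)·21
So (41)·21 ≡ 1 (mod 86), i.e. 21^(-1) ≡ 41 (mod 86).
Check: 21 × 41 = 861 ≡ 1 (mod 86)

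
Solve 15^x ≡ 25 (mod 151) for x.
68

Baby-step giant-step with step n = ⌈√151⌉ = 13.
Baby steps 15^j mod 151 (j:value) for j=0..12: 0:1, 1:15, 2:74, 3:53, 4:40, 5:147, 6:91, 7:6, 8:90, 9:142, 10:16, 11:89, 12:127.
Giant-step multiplier: 15^(-13) ≡ 15^(150-13) = 15^137 ≡ 13 (mod 151).
Giant steps γ_i = 25·13^i mod 151: γ_0=25, γ_1=23, γ_2=148, γ_3=112, γ_4=97, γ_5=53 (in table at j=3).
x = i·n + j = 5·13 + 3 = 68.
Check: 15^68 ≡ 25 (mod 151).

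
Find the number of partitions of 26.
2436

p(n) counts ways to write n as a sum of positive integers (order ignored).
Euler's pentagonal recurrence: p(k) = p(k-1) + p(k-2) - p(k-5) - p(k-7) + p(k-12) + p(k-15) - ... (offsets j(3j∓1)/2, signs ++--, p(0)=1, p(<0)=0).
DP table for k = 0..25: p(0)=1, p(1)=1, p(2)=2, p(3)=3, p(4)=5, p(5)=7, p(6)=11, p(7)=15, p(8)=22, p(9)=30, p(10)=42, p(11)=56, p(12)=77, p(13)=101, p(14)=135, p(15)=176, p(16)=231, p(17)=297, p(18)=385, p(19)=490, p(20)=627, p(21)=792, p(22)=1002, p(23)=1255, p(24)=1575, p(25)=1958.
Final step: p(26) = p(25) + p(24) - p(21) - p(19) + p(14) + p(11) - p(4) - p(0)
= 1958 + 1575 - 792 - 490 + 135 + 56 - 5 - 1
= 2436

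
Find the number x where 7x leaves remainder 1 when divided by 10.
3

gcd(7, 10) = 1, so the inverse exists.
Extended Euclidean algorithm on (10, 7):
10 = 1 × 7 + 3  ⟹  3 = (1)·10 + (-1)·7
7 = 2 × 3 + 1  ⟹  1 = (-2)·10 + (3)·7
So (3)·7 ≡ 1 (mod 10), i.e. 7^(-1) ≡ 3 (mod 10).
Check: 7 × 3 = 21 ≡ 1 (mod 10)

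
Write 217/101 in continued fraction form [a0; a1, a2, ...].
[2; 6, 1, 2, 1, 3]

Euclidean algorithm steps:
217 = 2 × 101 + 15
101 = 6 × 15 + 11
15 = 1 × 11 + 4
11 = 2 × 4 + 3
4 = 1 × 3 + 1
3 = 3 × 1 + 0
Continued fraction: [2; 6, 1, 2, 1, 3]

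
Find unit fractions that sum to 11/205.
1/19 + 1/974 + 1/3793730

Greedy algorithm:
11/205: ceiling(205/11) = 19, use 1/19
4/3895: ceiling(3895/4) = 974, use 1/974
1/3793730: ceiling(3793730/1) = 3793730, use 1/3793730
Result: 11/205 = 1/19 + 1/974 + 1/3793730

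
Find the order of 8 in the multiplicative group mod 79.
13

79 is prime, so ord(8) divides φ(79) = 78.
Divisors of 78: 1, 2, 3, 6, 13, 26, 39, 78.
Repeated squaring: 8^1 ≡ 8, 8^2 ≡ 64, 8^4 ≡ 67, 8^8 ≡ 65, 8^16 ≡ 38, 8^32 ≡ 22, 8^64 ≡ 10 (mod 79).
Test 8^d mod 79 for each divisor d in increasing order:
8^1 ≡ 8
8^2 ≡ 64
8^3 = 8^2·8^1 ≡ 38
8^6 = 8^4·8^2 ≡ 22
8^13 = 8^8·8^4·8^1 ≡ 1  ← first divisor giving 1
The order is 13.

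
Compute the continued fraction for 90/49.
[1; 1, 5, 8]

Euclidean algorithm steps:
90 = 1 × 49 + 41
49 = 1 × 41 + 8
41 = 5 × 8 + 1
8 = 8 × 1 + 0
Continued fraction: [1; 1, 5, 8]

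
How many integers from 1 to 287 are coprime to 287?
240

287 = 7 × 41
φ(n) = n × ∏(1 - 1/p) for each prime p dividing n
φ(287) = 287 × (1 - 1/7) × (1 - 1/41) = 240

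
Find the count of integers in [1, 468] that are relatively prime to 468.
144

468 = 2^2 × 3^2 × 13
φ(n) = n × ∏(1 - 1/p) for each prime p dividing n
φ(468) = 468 × (1 - 1/2) × (1 - 1/3) × (1 - 1/13) = 144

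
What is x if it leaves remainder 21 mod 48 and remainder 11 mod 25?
261

Using Chinese Remainder Theorem:
M = 48 × 25 = 1200
M1 = 25, M2 = 48
y1 = 25^(-1) mod 48 = 25
y2 = 48^(-1) mod 25 = 12
x = (21×25×25 + 11×48×12) mod 1200 = 261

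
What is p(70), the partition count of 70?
4087968

p(n) counts ways to write n as a sum of positive integers (order ignored).
Euler's pentagonal recurrence: p(k) = p(k-1) + p(k-2) - p(k-5) - p(k-7) + p(k-12) + p(k-15) - ... (offsets j(3j∓1)/2, signs ++--, p(0)=1, p(<0)=0).
DP table for k = 0..69: p(0)=1, p(1)=1, p(2)=2, p(3)=3, p(4)=5, p(5)=7, p(6)=11, p(7)=15, p(8)=22, p(9)=30, p(10)=42, p(11)=56, p(12)=77, p(13)=101, p(14)=135, p(15)=176, p(16)=231, p(17)=297, p(18)=385, p(19)=490, p(20)=627, p(21)=792, p(22)=1002, p(23)=1255, p(24)=1575, p(25)=1958, p(26)=2436, p(27)=3010, p(28)=3718, p(29)=4565, p(30)=5604, p(31)=6842, p(32)=8349, p(33)=10143, p(34)=12310, p(35)=14883, p(36)=17977, p(37)=21637, p(38)=26015, p(39)=31185, p(40)=37338, p(41)=44583, p(42)=53174, p(43)=63261, p(44)=75175, p(45)=89134, p(46)=105558, p(47)=124754, p(48)=147273, p(49)=173525, p(50)=204226, p(51)=239943, p(52)=281589, p(53)=329931, p(54)=386155, p(55)=451276, p(56)=526823, p(57)=614154, p(58)=715220, p(59)=831820, p(60)=966467, p(61)=1121505, p(62)=1300156, p(63)=1505499, p(64)=1741630, p(65)=2012558, p(66)=2323520, p(67)=2679689, p(68)=3087735, p(69)=3554345.
Final step: p(70) = p(69) + p(68) - p(65) - p(63) + p(58) + p(55) - p(48) - p(44) + p(35) + p(30) - p(19) - p(13) + p(0)
= 3554345 + 3087735 - 2012558 - 1505499 + 715220 + 451276 - 147273 - 75175 + 14883 + 5604 - 490 - 101 + 1
= 4087968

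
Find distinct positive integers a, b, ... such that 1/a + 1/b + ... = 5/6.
1/2 + 1/3

Greedy algorithm:
5/6: ceiling(6/5) = 2, use 1/2
1/3: ceiling(3/1) = 3, use 1/3
Result: 5/6 = 1/2 + 1/3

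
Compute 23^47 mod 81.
65

Repeated squaring. Binary of 47 = 101111.
23^1 ≡ 23 (mod 81); 23^2 ≡ 43 (mod 81); 23^4 ≡ 67 (mod 81); 23^8 ≡ 34 (mod 81); 23^16 ≡ 22 (mod 81); 23^32 ≡ 79 (mod 81)
23^47 = 23^1 × 23^2 × 23^4 × 23^8 × 23^32 ≡ 65 (mod 81)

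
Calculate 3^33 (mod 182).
27

Repeated squaring. Binary of 33 = 100001.
3^1 ≡ 3 (mod 182); 3^2 ≡ 9 (mod 182); 3^4 ≡ 81 (mod 182); 3^8 ≡ 9 (mod 182); 3^16 ≡ 81 (mod 182); 3^32 ≡ 9 (mod 182)
3^33 = 3^1 × 3^32 ≡ 27 (mod 182)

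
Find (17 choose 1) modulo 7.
3

Using Lucas' theorem:
Write n=17 and k=1 in base 7:
n in base 7: [2, 3]
k in base 7: [0, 1]
C(17,1) mod 7 = ∏ C(n_i, k_i) mod 7
Digit binomials (mod 7): C(2,0) = 1; C(3,1) = 3
Product: 1 × 3 = 3 ≡ 3 (mod 7)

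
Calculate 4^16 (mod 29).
16

Repeated squaring. Binary of 16 = 10000.
4^1 ≡ 4 (mod 29); 4^2 ≡ 16 (mod 29); 4^4 ≡ 24 (mod 29); 4^8 ≡ 25 (mod 29); 4^16 ≡ 16 (mod 29)
4^16 = 4^16 ≡ 16 (mod 29)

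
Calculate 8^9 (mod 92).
32

Repeated squaring. Binary of 9 = 1001.
8^1 ≡ 8 (mod 92); 8^2 ≡ 64 (mod 92); 8^4 ≡ 48 (mod 92); 8^8 ≡ 4 (mod 92)
8^9 = 8^1 × 8^8 ≡ 32 (mod 92)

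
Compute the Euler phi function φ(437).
396

437 = 19 × 23
φ(n) = n × ∏(1 - 1/p) for each prime p dividing n
φ(437) = 437 × (1 - 1/19) × (1 - 1/23) = 396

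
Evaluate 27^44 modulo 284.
49

Repeated squaring. Binary of 44 = 101100.
27^1 ≡ 27 (mod 284); 27^2 ≡ 161 (mod 284); 27^4 ≡ 77 (mod 284); 27^8 ≡ 249 (mod 284); 27^16 ≡ 89 (mod 284); 27^32 ≡ 253 (mod 284)
27^44 = 27^4 × 27^8 × 27^32 ≡ 49 (mod 284)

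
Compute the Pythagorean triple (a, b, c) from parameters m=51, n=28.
(1817, 2856, 3385)

Euclid's formula: a = m² - n², b = 2mn, c = m² + n²
m = 51, n = 28
a = 51² - 28² = 2601 - 784 = 1817
b = 2 × 51 × 28 = 2856
c = 51² + 28² = 2601 + 784 = 3385
Verification: 1817² + 2856² = 3301489 + 8156736 = 11458225 = 3385² ✓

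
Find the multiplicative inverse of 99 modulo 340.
79

gcd(99, 340) = 1, so the inverse exists.
Extended Euclidean algorithm on (340, 99):
340 = 3 × 99 + 43  ⟹  43 = (1)·340 + (-3)·99
99 = 2 × 43 + 13  ⟹  13 = (-2)·340 + (7)·99
43 = 3 × 13 + 4  ⟹  4 = (7)·340 + (-24)·99
13 = 3 × 4 + 1  ⟹  1 = (-23)·340 + (79)·99
So (79)·99 ≡ 1 (mod 340), i.e. 99^(-1) ≡ 79 (mod 340).
Check: 99 × 79 = 7821 ≡ 1 (mod 340)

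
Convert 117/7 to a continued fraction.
[16; 1, 2, 2]

Euclidean algorithm steps:
117 = 16 × 7 + 5
7 = 1 × 5 + 2
5 = 2 × 2 + 1
2 = 2 × 1 + 0
Continued fraction: [16; 1, 2, 2]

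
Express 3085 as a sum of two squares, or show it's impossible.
13² + 54² (a=13, b=54)

Factorization: 3085 = 5 × 617
By Fermat: n is sum of two squares iff every prime p ≡ 3 (mod 4) appears to even power.
All primes ≡ 3 (mod 4) appear to even power.
Search a = 0, 1, 2, … for 3085 - a² a perfect square: first hit at a = 13: 3085 - 169 = 2916 = 54².
3085 = 13² + 54² = 169 + 2916 ✓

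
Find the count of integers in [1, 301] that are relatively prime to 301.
252

301 = 7 × 43
φ(n) = n × ∏(1 - 1/p) for each prime p dividing n
φ(301) = 301 × (1 - 1/7) × (1 - 1/43) = 252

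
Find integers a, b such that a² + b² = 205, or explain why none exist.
3² + 14² (a=3, b=14)

Factorization: 205 = 5 × 41
By Fermat: n is sum of two squares iff every prime p ≡ 3 (mod 4) appears to even power.
All primes ≡ 3 (mod 4) appear to even power.
Search a = 0, 1, 2, … for 205 - a² a perfect square: first hit at a = 3: 205 - 9 = 196 = 14².
205 = 3² + 14² = 9 + 196 ✓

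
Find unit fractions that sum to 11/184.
1/17 + 1/1043 + 1/3262504

Greedy algorithm:
11/184: ceiling(184/11) = 17, use 1/17
3/3128: ceiling(3128/3) = 1043, use 1/1043
1/3262504: ceiling(3262504/1) = 3262504, use 1/3262504
Result: 11/184 = 1/17 + 1/1043 + 1/3262504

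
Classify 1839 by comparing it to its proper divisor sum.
deficient

Proper divisors of 1839: sum = 1 + 3 + 613 = 617
Since 617 < 1839, 1839 is deficient.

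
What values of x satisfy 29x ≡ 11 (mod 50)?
x ≡ 9 (mod 50)

gcd(29, 50) = 1, which divides 11, so solutions exist.
Find 29^(-1) mod 50 by the extended Euclidean algorithm:
50 = 1 × 29 + 21  ⟹  21 = (1)·50 + (-1)·29
29 = 1 × 21 + 8  ⟹  8 = (-1)·50 + (2)·29
21 = 2 × 8 + 5  ⟹  5 = (3)·50 + (-5)·29
8 = 1 × 5 + 3  ⟹  3 = (-4)·50 + (7)·29
5 = 1 × 3 + 2  ⟹  2 = (7)·50 + (-12)·29
3 = 1 × 2 + 1  ⟹  1 = (-11)·50 + (19)·29
So (19)·29 ≡ 1 (mod 50), i.e. 29^(-1) ≡ 19 (mod 50).
x ≡ 19 × 11 = 209 ≡ 9 (mod 50).
Check: 29 × 9 = 261 ≡ 11 (mod 50).
Unique solution: x ≡ 9 (mod 50)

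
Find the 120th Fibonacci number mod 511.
469

Matrix identity: Q^n = [[F_(n+1), F_n], [F_n, F_(n-1)]] with Q = [[1,1],[1,0]].
n = 120 = 1111000₂. Square-and-multiply, entries mod 511:
Q^1 = [[1,1],[1,0]]
Q^3 = (Q^1)²·Q = [[3,2],[2,1]]
Q^7 = (Q^3)²·Q = [[21,13],[13,8]]
Q^15 = (Q^7)²·Q = [[476,99],[99,377]]
Q^30 = (Q^15)² = [[295,132],[132,163]]
Q^60 = (Q^30)² = [[205,158],[158,47]]
Q^120 = (Q^60)² = [[48,469],[469,90]]
F_120 mod 511 = Q^120[0][1] = 469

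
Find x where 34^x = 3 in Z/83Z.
66

Baby-step giant-step with step n = ⌈√83⌉ = 10.
Baby steps 34^j mod 83 (j:value) for j=0..9: 0:1, 1:34, 2:77, 3:45, 4:36, 5:62, 6:33, 7:43, 8:51, 9:74.
Giant-step multiplier: 34^(-10) ≡ 34^(82-10) = 34^72 ≡ 16 (mod 83).
Giant steps γ_i = 3·16^i mod 83: γ_0=3, γ_1=48, γ_2=21, γ_3=4, γ_4=64, γ_5=28, γ_6=33 (in table at j=6).
x = i·n + j = 6·10 + 6 = 66.
Check: 34^66 ≡ 3 (mod 83).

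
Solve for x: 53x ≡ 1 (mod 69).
56

gcd(53, 69) = 1, so the inverse exists.
Extended Euclidean algorithm on (69, 53):
69 = 1 × 53 + 16  ⟹  16 = (1)·69 + (-1)·53
53 = 3 × 16 + 5  ⟹  5 = (-3)·69 + (4)·53
16 = 3 × 5 + 1  ⟹  1 = (10)·69 + (-13)·53
So (-13)·53 ≡ 1 (mod 69), i.e. 53^(-1) ≡ -13 ≡ 56 (mod 69).
Check: 53 × 56 = 2968 ≡ 1 (mod 69)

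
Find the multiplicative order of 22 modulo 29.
14

29 is prime, so ord(22) divides φ(29) = 28.
Divisors of 28: 1, 2, 4, 7, 14, 28.
Repeated squaring: 22^1 ≡ 22, 22^2 ≡ 20, 22^4 ≡ 23, 22^8 ≡ 7, 22^16 ≡ 20 (mod 29).
Test 22^d mod 29 for each divisor d in increasing order:
22^1 ≡ 22
22^2 ≡ 20
22^4 ≡ 23
22^7 = 22^4·22^2·22^1 ≡ 28
22^14 = 22^8·22^4·22^2 ≡ 1  ← first divisor giving 1
The order is 14.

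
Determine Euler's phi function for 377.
336

377 = 13 × 29
φ(n) = n × ∏(1 - 1/p) for each prime p dividing n
φ(377) = 377 × (1 - 1/13) × (1 - 1/29) = 336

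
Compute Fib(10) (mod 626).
55

Matrix identity: Q^n = [[F_(n+1), F_n], [F_n, F_(n-1)]] with Q = [[1,1],[1,0]].
n = 10 = 1010₂. Square-and-multiply, entries mod 626:
Q^1 = [[1,1],[1,0]]
Q^2 = (Q^1)² = [[2,1],[1,1]]
Q^5 = (Q^2)²·Q = [[8,5],[5,3]]
Q^10 = (Q^5)² = [[89,55],[55,34]]
F_10 mod 626 = Q^10[0][1] = 55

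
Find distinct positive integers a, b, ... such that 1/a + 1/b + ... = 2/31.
1/16 + 1/496

Greedy algorithm:
2/31: ceiling(31/2) = 16, use 1/16
1/496: ceiling(496/1) = 496, use 1/496
Result: 2/31 = 1/16 + 1/496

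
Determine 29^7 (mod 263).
80

Repeated squaring. Binary of 7 = 111.
29^1 ≡ 29 (mod 263); 29^2 ≡ 52 (mod 263); 29^4 ≡ 74 (mod 263)
29^7 = 29^1 × 29^2 × 29^4 ≡ 80 (mod 263)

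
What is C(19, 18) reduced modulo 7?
5

Using Lucas' theorem:
Write n=19 and k=18 in base 7:
n in base 7: [2, 5]
k in base 7: [2, 4]
C(19,18) mod 7 = ∏ C(n_i, k_i) mod 7
Digit binomials (mod 7): C(2,2) = 1; C(5,4) = 5
Product: 1 × 5 = 5 ≡ 5 (mod 7)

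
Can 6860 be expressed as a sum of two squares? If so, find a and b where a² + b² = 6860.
Not possible

Factorization: 6860 = 2^2 × 5 × 7^3
By Fermat: n is sum of two squares iff every prime p ≡ 3 (mod 4) appears to even power.
Prime(s) ≡ 3 (mod 4) with odd exponent: [(7, 3)]
Therefore 6860 cannot be expressed as a² + b².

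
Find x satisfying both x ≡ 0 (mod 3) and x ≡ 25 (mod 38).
63

Using Chinese Remainder Theorem:
M = 3 × 38 = 114
M1 = 38, M2 = 3
y1 = 38^(-1) mod 3 = 2
y2 = 3^(-1) mod 38 = 13
x = (0×38×2 + 25×3×13) mod 114 = 63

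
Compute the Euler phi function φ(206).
102

206 = 2 × 103
φ(n) = n × ∏(1 - 1/p) for each prime p dividing n
φ(206) = 206 × (1 - 1/2) × (1 - 1/103) = 102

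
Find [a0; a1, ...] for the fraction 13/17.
[0; 1, 3, 4]

Euclidean algorithm steps:
13 = 0 × 17 + 13
17 = 1 × 13 + 4
13 = 3 × 4 + 1
4 = 4 × 1 + 0
Continued fraction: [0; 1, 3, 4]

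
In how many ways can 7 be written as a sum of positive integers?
15

p(n) counts ways to write n as a sum of positive integers (order ignored).
Examples: 7; 6 + 1; 5 + 2; 5 + 1 + 1; 4 + 3; ... (15 total)
p(7) = 15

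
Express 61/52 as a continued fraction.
[1; 5, 1, 3, 2]

Euclidean algorithm steps:
61 = 1 × 52 + 9
52 = 5 × 9 + 7
9 = 1 × 7 + 2
7 = 3 × 2 + 1
2 = 2 × 1 + 0
Continued fraction: [1; 5, 1, 3, 2]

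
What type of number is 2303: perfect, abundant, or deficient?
deficient

Proper divisors of 2303: sum = 1 + 7 + 47 + 49 + 329 = 433
Since 433 < 2303, 2303 is deficient.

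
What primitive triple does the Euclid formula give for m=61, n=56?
(585, 6832, 6857)

Euclid's formula: a = m² - n², b = 2mn, c = m² + n²
m = 61, n = 56
a = 61² - 56² = 3721 - 3136 = 585
b = 2 × 61 × 56 = 6832
c = 61² + 56² = 3721 + 3136 = 6857
Verification: 585² + 6832² = 342225 + 46676224 = 47018449 = 6857² ✓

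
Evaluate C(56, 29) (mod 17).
0

Using Lucas' theorem:
Write n=56 and k=29 in base 17:
n in base 17: [3, 5]
k in base 17: [1, 12]
C(56,29) mod 17 = ∏ C(n_i, k_i) mod 17
Digit binomials (mod 17): C(3,1) = 3; C(5,12) = 0 (k_i > n_i)
Product: 3 × 0 = 0 ≡ 0 (mod 17)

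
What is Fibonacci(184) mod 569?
380

Matrix identity: Q^n = [[F_(n+1), F_n], [F_n, F_(n-1)]] with Q = [[1,1],[1,0]].
n = 184 = 10111000₂. Square-and-multiply, entries mod 569:
Q^1 = [[1,1],[1,0]]
Q^2 = (Q^1)² = [[2,1],[1,1]]
Q^5 = (Q^2)²·Q = [[8,5],[5,3]]
Q^11 = (Q^5)²·Q = [[144,89],[89,55]]
Q^23 = (Q^11)²·Q = [[279,207],[207,72]]
Q^46 = (Q^23)² = [[62,394],[394,237]]
Q^92 = (Q^46)² = [[329,23],[23,306]]
Q^184 = (Q^92)² = [[91,380],[380,280]]
F_184 mod 569 = Q^184[0][1] = 380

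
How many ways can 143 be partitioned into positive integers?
20390982757

p(n) counts ways to write n as a sum of positive integers (order ignored).
Euler's pentagonal recurrence: p(k) = p(k-1) + p(k-2) - p(k-5) - p(k-7) + p(k-12) + p(k-15) - ... (offsets j(3j∓1)/2, signs ++--, p(0)=1, p(<0)=0).
DP table for k = 0..142: p(0)=1, p(1)=1, p(2)=2, p(3)=3, p(4)=5, p(5)=7, p(6)=11, p(7)=15, p(8)=22, p(9)=30, p(10)=42, p(11)=56, p(12)=77, p(13)=101, p(14)=135, p(15)=176, p(16)=231, p(17)=297, p(18)=385, p(19)=490, p(20)=627, p(21)=792, p(22)=1002, p(23)=1255, p(24)=1575, p(25)=1958, p(26)=2436, p(27)=3010, p(28)=3718, p(29)=4565, p(30)=5604, p(31)=6842, p(32)=8349, p(33)=10143, p(34)=12310, p(35)=14883, p(36)=17977, p(37)=21637, p(38)=26015, p(39)=31185, p(40)=37338, p(41)=44583, p(42)=53174, p(43)=63261, p(44)=75175, p(45)=89134, p(46)=105558, p(47)=124754, p(48)=147273, p(49)=173525, p(50)=204226, p(51)=239943, p(52)=281589, p(53)=329931, p(54)=386155, p(55)=451276, p(56)=526823, p(57)=614154, p(58)=715220, p(59)=831820, p(60)=966467, p(61)=1121505, p(62)=1300156, p(63)=1505499, p(64)=1741630, p(65)=2012558, p(66)=2323520, p(67)=2679689, p(68)=3087735, p(69)=3554345, p(70)=4087968, p(71)=4697205, p(72)=5392783, p(73)=6185689, p(74)=7089500, p(75)=8118264, p(76)=9289091, p(77)=10619863, p(78)=12132164, p(79)=13848650, p(80)=15796476, p(81)=18004327, p(82)=20506255, p(83)=23338469, p(84)=26543660, p(85)=30167357, p(86)=34262962, p(87)=38887673, p(88)=44108109, p(89)=49995925, p(90)=56634173, p(91)=64112359, p(92)=72533807, p(93)=82010177, p(94)=92669720, p(95)=104651419, p(96)=118114304, p(97)=133230930, p(98)=150198136, p(99)=169229875, p(100)=190569292, p(101)=214481126, p(102)=241265379, p(103)=271248950, p(104)=304801365, p(105)=342325709, p(106)=384276336, p(107)=431149389, p(108)=483502844, p(109)=541946240, p(110)=607163746, p(111)=679903203, p(112)=761002156, p(113)=851376628, p(114)=952050665, p(115)=1064144451, p(116)=1188908248, p(117)=1327710076, p(118)=1482074143, p(119)=1653668665, p(120)=1844349560, p(121)=2056148051, p(122)=2291320912, p(123)=2552338241, p(124)=2841940500, p(125)=3163127352, p(126)=3519222692, p(127)=3913864295, p(128)=4351078600, p(129)=4835271870, p(130)=5371315400, p(131)=5964539504, p(132)=6620830889, p(133)=7346629512, p(134)=8149040695, p(135)=9035836076, p(136)=10015581680, p(137)=11097645016, p(138)=12292341831, p(139)=13610949895, p(140)=15065878135, p(141)=16670689208, p(142)=18440293320.
Final step: p(143) = p(142) + p(141) - p(138) - p(136) + p(131) + p(128) - p(121) - p(117) + p(108) + p(103) - p(92) - p(86) + p(73) + p(66) - p(51) - p(43) + p(26) + p(17)
= 18440293320 + 16670689208 - 12292341831 - 10015581680 + 5964539504 + 4351078600 - 2056148051 - 1327710076 + 483502844 + 271248950 - 72533807 - 34262962 + 6185689 + 2323520 - 239943 - 63261 + 2436 + 297
= 20390982757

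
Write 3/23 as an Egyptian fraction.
1/8 + 1/184

Greedy algorithm:
3/23: ceiling(23/3) = 8, use 1/8
1/184: ceiling(184/1) = 184, use 1/184
Result: 3/23 = 1/8 + 1/184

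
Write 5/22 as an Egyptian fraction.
1/5 + 1/37 + 1/4070

Greedy algorithm:
5/22: ceiling(22/5) = 5, use 1/5
3/110: ceiling(110/3) = 37, use 1/37
1/4070: ceiling(4070/1) = 4070, use 1/4070
Result: 5/22 = 1/5 + 1/37 + 1/4070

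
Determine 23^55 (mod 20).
7

Repeated squaring. Binary of 55 = 110111.
23^1 ≡ 3 (mod 20); 23^2 ≡ 9 (mod 20); 23^4 ≡ 1 (mod 20); 23^8 ≡ 1 (mod 20); 23^16 ≡ 1 (mod 20); 23^32 ≡ 1 (mod 20)
23^55 = 23^1 × 23^2 × 23^4 × 23^16 × 23^32 ≡ 7 (mod 20)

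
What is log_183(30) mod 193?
61

Baby-step giant-step with step n = ⌈√193⌉ = 14.
Baby steps 183^j mod 193 (j:value) for j=0..13: 0:1, 1:183, 2:100, 3:158, 4:157, 5:167, 6:67, 7:102, 8:138, 9:164, 10:97, 11:188, 12:50, 13:79.
Giant-step multiplier: 183^(-14) ≡ 183^(192-14) = 183^178 ≡ 75 (mod 193).
Giant steps γ_i = 30·75^i mod 193: γ_0=30, γ_1=127, γ_2=68, γ_3=82, γ_4=167 (in table at j=5).
x = i·n + j = 4·14 + 5 = 61.
Check: 183^61 ≡ 30 (mod 193).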